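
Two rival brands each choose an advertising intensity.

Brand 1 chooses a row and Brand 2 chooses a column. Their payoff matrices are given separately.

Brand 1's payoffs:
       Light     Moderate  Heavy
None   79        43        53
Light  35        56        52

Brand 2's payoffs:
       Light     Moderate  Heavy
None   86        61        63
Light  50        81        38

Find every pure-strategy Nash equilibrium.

For each player, find the best response to each opponent profile; mutual best responses are the pure NE.
Brand 1 against Light: payoffs 79, 35 → best response None.
Brand 1 against Moderate: payoffs 43, 56 → best response Light.
Brand 1 against Heavy: payoffs 53, 52 → best response None.
Brand 2 against None: payoffs 86, 61, 63 → best response Light.
Brand 2 against Light: payoffs 50, 81, 38 → best response Moderate.
Mutual best responses: (None, Light); (Light, Moderate).

(None, Light), (Light, Moderate)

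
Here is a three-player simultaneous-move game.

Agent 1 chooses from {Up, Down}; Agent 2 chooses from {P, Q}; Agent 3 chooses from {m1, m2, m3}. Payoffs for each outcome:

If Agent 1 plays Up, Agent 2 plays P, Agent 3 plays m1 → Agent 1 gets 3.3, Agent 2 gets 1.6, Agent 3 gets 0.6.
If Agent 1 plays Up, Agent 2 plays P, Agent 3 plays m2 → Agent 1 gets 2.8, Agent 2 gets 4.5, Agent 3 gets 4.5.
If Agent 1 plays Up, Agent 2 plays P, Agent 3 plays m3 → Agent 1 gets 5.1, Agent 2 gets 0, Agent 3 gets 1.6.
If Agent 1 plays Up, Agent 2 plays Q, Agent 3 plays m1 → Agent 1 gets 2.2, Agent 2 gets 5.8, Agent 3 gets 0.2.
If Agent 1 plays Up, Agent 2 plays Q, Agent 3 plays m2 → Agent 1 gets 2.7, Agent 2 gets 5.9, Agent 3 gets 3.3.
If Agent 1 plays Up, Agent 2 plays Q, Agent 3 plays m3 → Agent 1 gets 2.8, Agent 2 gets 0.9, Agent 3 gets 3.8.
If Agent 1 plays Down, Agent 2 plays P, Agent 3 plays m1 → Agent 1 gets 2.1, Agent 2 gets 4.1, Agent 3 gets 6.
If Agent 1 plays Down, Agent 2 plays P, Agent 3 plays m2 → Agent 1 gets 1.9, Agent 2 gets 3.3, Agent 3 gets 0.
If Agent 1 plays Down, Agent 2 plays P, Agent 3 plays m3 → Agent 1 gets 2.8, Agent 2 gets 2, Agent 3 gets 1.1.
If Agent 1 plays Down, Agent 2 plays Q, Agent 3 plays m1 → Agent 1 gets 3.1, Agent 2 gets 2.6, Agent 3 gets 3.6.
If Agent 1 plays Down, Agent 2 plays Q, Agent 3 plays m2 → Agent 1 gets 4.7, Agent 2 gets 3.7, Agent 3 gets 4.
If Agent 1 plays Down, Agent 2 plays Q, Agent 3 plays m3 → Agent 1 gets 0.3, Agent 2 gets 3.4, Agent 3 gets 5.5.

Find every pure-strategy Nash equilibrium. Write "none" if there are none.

Mark each player's best response to every combination of opponents' strategies; a profile where every player is best-responding is a pure Nash equilibrium.
Agent 1 against (P, m1): payoffs 3.3, 2.1 → best response Up.
Agent 1 against (P, m2): payoffs 2.8, 1.9 → best response Up.
Agent 1 against (P, m3): payoffs 5.1, 2.8 → best response Up.
Agent 1 against (Q, m1): payoffs 2.2, 3.1 → best response Down.
Agent 1 against (Q, m2): payoffs 2.7, 4.7 → best response Down.
Agent 1 against (Q, m3): payoffs 2.8, 0.3 → best response Up.
Agent 2 against (Up, m1): payoffs 1.6, 5.8 → best response Q.
Agent 2 against (Up, m2): payoffs 4.5, 5.9 → best response Q.
Agent 2 against (Up, m3): payoffs 0, 0.9 → best response Q.
Agent 2 against (Down, m1): payoffs 4.1, 2.6 → best response P.
Agent 2 against (Down, m2): payoffs 3.3, 3.7 → best response Q.
Agent 2 against (Down, m3): payoffs 2, 3.4 → best response Q.
Agent 3 against (Up, P): payoffs 0.6, 4.5, 1.6 → best response m2.
Agent 3 against (Up, Q): payoffs 0.2, 3.3, 3.8 → best response m3.
Agent 3 against (Down, P): payoffs 6, 0, 1.1 → best response m1.
Agent 3 against (Down, Q): payoffs 3.6, 4, 5.5 → best response m3.
Mutual best responses: (Up, Q, m3).

The unique pure-strategy Nash equilibrium is (Up, Q, m3).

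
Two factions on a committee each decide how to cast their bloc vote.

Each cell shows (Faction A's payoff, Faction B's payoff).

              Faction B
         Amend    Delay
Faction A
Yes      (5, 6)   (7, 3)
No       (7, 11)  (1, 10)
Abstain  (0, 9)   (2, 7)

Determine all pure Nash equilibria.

Faction A against Amend: payoffs 5, 7, 0 → best response No.
Faction A against Delay: payoffs 7, 1, 2 → best response Yes.
Faction B against Yes: payoffs 6, 3 → best response Amend.
Faction B against No: payoffs 11, 10 → best response Amend.
Faction B against Abstain: payoffs 9, 7 → best response Amend.
Mutual best responses: (No, Amend).

Pure NE: (No, Amend)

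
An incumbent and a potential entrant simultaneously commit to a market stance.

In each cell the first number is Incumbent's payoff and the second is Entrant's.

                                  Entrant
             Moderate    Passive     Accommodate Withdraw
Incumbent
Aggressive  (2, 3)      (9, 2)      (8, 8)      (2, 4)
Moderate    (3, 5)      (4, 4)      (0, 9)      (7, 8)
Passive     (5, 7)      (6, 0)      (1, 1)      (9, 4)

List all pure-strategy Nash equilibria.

(Aggressive, Accommodate); (Passive, Moderate)

Check each profile: it is a Nash equilibrium iff no player can strictly gain by switching unilaterally.
(Aggressive, Moderate): Incumbent can switch to Moderate (2 → 3). Not NE.
(Aggressive, Passive): Entrant can switch to Moderate (2 → 3). Not NE.
(Aggressive, Accommodate): Incumbent gets 8, best alternative 1; Entrant gets 8, best alternative 4. No profitable deviation — NE.
(Aggressive, Withdraw): Incumbent can switch to Moderate (2 → 7). Not NE.
(Moderate, Moderate): Incumbent can switch to Passive (3 → 5). Not NE.
(Moderate, Passive): Incumbent can switch to Aggressive (4 → 9). Not NE.
(Moderate, Accommodate): Incumbent can switch to Aggressive (0 → 8). Not NE.
(Moderate, Withdraw): Incumbent can switch to Passive (7 → 9). Not NE.
(Passive, Moderate): Incumbent gets 5, best alternative 3; Entrant gets 7, best alternative 4. No profitable deviation — NE.
(Passive, Passive): Incumbent can switch to Aggressive (6 → 9). Not NE.
(Passive, Accommodate): Incumbent can switch to Aggressive (1 → 8). Not NE.
(Passive, Withdraw): Entrant can switch to Moderate (4 → 7). Not NE.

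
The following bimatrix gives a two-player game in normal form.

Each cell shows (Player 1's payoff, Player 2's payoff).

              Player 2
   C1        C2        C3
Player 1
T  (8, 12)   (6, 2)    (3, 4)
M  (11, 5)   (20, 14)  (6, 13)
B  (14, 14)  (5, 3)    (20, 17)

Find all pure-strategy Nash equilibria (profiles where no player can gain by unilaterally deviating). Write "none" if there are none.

(M, C2), (B, C3)

Player 1 against C1: payoffs 8, 11, 14 → best response B.
Player 1 against C2: payoffs 6, 20, 5 → best response M.
Player 1 against C3: payoffs 3, 6, 20 → best response B.
Player 2 against T: payoffs 12, 2, 4 → best response C1.
Player 2 against M: payoffs 5, 14, 13 → best response C2.
Player 2 against B: payoffs 14, 3, 17 → best response C3.
Mutual best responses: (M, C2); (B, C3).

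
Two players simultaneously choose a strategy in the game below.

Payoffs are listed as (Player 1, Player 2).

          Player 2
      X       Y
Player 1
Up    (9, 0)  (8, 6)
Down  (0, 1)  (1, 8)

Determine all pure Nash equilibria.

Pure NE: (Up, Y)

Player 1 against X: payoffs 9, 0 → best response Up.
Player 1 against Y: payoffs 8, 1 → best response Up.
Player 2 against Up: payoffs 0, 6 → best response Y.
Player 2 against Down: payoffs 1, 8 → best response Y.
Mutual best responses: (Up, Y).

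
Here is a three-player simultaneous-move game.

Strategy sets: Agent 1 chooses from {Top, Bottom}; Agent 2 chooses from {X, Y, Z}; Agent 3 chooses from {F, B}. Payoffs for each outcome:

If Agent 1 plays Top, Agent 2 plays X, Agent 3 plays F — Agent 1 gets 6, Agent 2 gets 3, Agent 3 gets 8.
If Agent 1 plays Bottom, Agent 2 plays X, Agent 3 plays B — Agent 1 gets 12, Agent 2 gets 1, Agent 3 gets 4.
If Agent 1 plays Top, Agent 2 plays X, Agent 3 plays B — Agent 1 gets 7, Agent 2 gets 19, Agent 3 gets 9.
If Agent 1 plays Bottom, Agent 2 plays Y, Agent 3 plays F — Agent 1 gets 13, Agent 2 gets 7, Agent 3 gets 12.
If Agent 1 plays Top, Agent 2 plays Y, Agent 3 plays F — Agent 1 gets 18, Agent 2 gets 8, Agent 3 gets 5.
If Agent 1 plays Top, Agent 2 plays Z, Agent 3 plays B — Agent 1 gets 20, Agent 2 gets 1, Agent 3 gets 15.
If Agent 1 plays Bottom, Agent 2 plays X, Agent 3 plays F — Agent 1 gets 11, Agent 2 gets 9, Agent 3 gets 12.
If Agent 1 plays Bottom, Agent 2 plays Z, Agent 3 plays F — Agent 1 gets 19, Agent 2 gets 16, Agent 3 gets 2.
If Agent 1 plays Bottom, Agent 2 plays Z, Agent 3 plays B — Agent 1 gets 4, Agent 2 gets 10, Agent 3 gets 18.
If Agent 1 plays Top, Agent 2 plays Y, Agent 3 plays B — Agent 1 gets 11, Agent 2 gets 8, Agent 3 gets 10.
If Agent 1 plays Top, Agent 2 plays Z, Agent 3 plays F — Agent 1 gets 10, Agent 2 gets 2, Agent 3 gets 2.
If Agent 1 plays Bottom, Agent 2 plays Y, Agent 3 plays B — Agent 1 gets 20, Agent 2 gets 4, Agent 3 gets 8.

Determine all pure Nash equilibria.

Agent 1 against (X, F): payoffs 6, 11 → best response Bottom.
Agent 1 against (X, B): payoffs 7, 12 → best response Bottom.
Agent 1 against (Y, F): payoffs 18, 13 → best response Top.
Agent 1 against (Y, B): payoffs 11, 20 → best response Bottom.
Agent 1 against (Z, F): payoffs 10, 19 → best response Bottom.
Agent 1 against (Z, B): payoffs 20, 4 → best response Top.
Agent 2 against (Top, F): payoffs 3, 8, 2 → best response Y.
Agent 2 against (Top, B): payoffs 19, 8, 1 → best response X.
Agent 2 against (Bottom, F): payoffs 9, 7, 16 → best response Z.
Agent 2 against (Bottom, B): payoffs 1, 4, 10 → best response Z.
Agent 3 against (Top, X): payoffs 8, 9 → best response B.
Agent 3 against (Top, Y): payoffs 5, 10 → best response B.
Agent 3 against (Top, Z): payoffs 2, 15 → best response B.
Agent 3 against (Bottom, X): payoffs 12, 4 → best response F.
Agent 3 against (Bottom, Y): payoffs 12, 8 → best response F.
Agent 3 against (Bottom, Z): payoffs 2, 18 → best response B.
No profile is a mutual best response for all players.

There is no pure-strategy Nash equilibrium.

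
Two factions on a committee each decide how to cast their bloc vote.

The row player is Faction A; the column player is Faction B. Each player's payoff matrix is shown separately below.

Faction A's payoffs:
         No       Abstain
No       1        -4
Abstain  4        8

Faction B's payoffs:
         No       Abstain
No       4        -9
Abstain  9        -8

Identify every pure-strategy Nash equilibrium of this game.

The unique pure-strategy Nash equilibrium is (Abstain, No).

Check each profile: it is a Nash equilibrium iff no player can strictly gain by switching unilaterally.
(No, No): Faction A can switch to Abstain (1 → 4). Not NE.
(No, Abstain): Faction A can switch to Abstain (-4 → 8). Not NE.
(Abstain, No): Faction A gets 4, best alternative 1; Faction B gets 9, best alternative -8. No profitable deviation — NE.
(Abstain, Abstain): Faction B can switch to No (-8 → 9). Not NE.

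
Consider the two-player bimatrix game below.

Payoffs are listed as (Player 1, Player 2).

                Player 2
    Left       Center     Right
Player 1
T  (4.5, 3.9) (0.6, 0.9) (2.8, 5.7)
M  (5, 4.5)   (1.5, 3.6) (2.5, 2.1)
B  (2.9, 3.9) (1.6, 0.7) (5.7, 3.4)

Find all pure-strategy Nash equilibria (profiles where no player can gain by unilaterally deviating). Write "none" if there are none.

(M, Left)

For each player, find the best response to each opponent profile; mutual best responses are the pure NE.
Player 1 against Left: payoffs 4.5, 5, 2.9 → best response M.
Player 1 against Center: payoffs 0.6, 1.5, 1.6 → best response B.
Player 1 against Right: payoffs 2.8, 2.5, 5.7 → best response B.
Player 2 against T: payoffs 3.9, 0.9, 5.7 → best response Right.
Player 2 against M: payoffs 4.5, 3.6, 2.1 → best response Left.
Player 2 against B: payoffs 3.9, 0.7, 3.4 → best response Left.
Mutual best responses: (M, Left).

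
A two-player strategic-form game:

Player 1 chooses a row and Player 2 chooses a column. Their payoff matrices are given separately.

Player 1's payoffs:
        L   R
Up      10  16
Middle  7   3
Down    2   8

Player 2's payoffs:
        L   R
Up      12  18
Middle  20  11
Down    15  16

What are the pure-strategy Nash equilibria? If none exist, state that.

(Up, R)

Player 1 against L: payoffs 10, 7, 2 → best response Up.
Player 1 against R: payoffs 16, 3, 8 → best response Up.
Player 2 against Up: payoffs 12, 18 → best response R.
Player 2 against Middle: payoffs 20, 11 → best response L.
Player 2 against Down: payoffs 15, 16 → best response R.
Mutual best responses: (Up, R).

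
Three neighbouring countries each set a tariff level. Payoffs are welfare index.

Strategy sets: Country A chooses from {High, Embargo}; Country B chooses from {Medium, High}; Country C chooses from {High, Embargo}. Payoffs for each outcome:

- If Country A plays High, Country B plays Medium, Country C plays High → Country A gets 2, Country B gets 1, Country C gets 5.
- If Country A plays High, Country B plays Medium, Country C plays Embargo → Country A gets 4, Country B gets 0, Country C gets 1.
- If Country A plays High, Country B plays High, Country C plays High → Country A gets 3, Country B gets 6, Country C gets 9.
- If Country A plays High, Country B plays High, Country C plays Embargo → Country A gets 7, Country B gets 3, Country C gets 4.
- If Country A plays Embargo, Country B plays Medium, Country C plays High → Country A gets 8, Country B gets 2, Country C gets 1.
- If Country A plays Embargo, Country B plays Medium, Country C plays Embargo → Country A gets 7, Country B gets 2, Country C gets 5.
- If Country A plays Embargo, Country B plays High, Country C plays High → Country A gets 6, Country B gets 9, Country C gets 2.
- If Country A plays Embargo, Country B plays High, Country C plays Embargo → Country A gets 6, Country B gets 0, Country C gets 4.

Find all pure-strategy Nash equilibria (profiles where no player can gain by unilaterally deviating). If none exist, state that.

(Embargo, Medium, Embargo)

Mark each player's best response to every combination of opponents' strategies; a profile where every player is best-responding is a pure Nash equilibrium.
Country A against (Medium, High): payoffs 2, 8 → best response Embargo.
Country A against (Medium, Embargo): payoffs 4, 7 → best response Embargo.
Country A against (High, High): payoffs 3, 6 → best response Embargo.
Country A against (High, Embargo): payoffs 7, 6 → best response High.
Country B against (High, High): payoffs 1, 6 → best response High.
Country B against (High, Embargo): payoffs 0, 3 → best response High.
Country B against (Embargo, High): payoffs 2, 9 → best response High.
Country B against (Embargo, Embargo): payoffs 2, 0 → best response Medium.
Country C against (High, Medium): payoffs 5, 1 → best response High.
Country C against (High, High): payoffs 9, 4 → best response High.
Country C against (Embargo, Medium): payoffs 1, 5 → best response Embargo.
Country C against (Embargo, High): payoffs 2, 4 → best response Embargo.
Mutual best responses: (Embargo, Medium, Embargo).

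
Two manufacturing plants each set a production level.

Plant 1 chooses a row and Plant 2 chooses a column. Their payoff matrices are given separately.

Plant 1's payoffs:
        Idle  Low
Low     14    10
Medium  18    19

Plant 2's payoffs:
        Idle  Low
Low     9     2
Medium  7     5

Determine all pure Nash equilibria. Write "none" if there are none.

The unique pure-strategy Nash equilibrium is (Medium, Idle).

(Low, Idle): Plant 1 can switch to Medium (14 → 18). Not NE.
(Low, Low): Plant 1 can switch to Medium (10 → 19). Not NE.
(Medium, Idle): Plant 1 gets 18, best alternative 14; Plant 2 gets 7, best alternative 5. No profitable deviation — NE.
(Medium, Low): Plant 2 can switch to Idle (5 → 7). Not NE.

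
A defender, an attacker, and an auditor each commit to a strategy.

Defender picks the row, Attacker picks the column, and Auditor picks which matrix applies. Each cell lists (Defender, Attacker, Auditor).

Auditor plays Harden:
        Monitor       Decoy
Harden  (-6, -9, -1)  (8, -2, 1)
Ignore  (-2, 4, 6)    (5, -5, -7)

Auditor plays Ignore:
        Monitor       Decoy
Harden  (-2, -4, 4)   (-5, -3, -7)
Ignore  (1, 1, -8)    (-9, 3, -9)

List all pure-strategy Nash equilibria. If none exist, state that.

The pure Nash equilibria are (Harden, Decoy, Harden) and (Ignore, Monitor, Harden).

Mark each player's best response to every combination of opponents' strategies; a profile where every player is best-responding is a pure Nash equilibrium.
Defender against (Monitor, Harden): payoffs -6, -2 → best response Ignore.
Defender against (Monitor, Ignore): payoffs -2, 1 → best response Ignore.
Defender against (Decoy, Harden): payoffs 8, 5 → best response Harden.
Defender against (Decoy, Ignore): payoffs -5, -9 → best response Harden.
Attacker against (Harden, Harden): payoffs -9, -2 → best response Decoy.
Attacker against (Harden, Ignore): payoffs -4, -3 → best response Decoy.
Attacker against (Ignore, Harden): payoffs 4, -5 → best response Monitor.
Attacker against (Ignore, Ignore): payoffs 1, 3 → best response Decoy.
Auditor against (Harden, Monitor): payoffs -1, 4 → best response Ignore.
Auditor against (Harden, Decoy): payoffs 1, -7 → best response Harden.
Auditor against (Ignore, Monitor): payoffs 6, -8 → best response Harden.
Auditor against (Ignore, Decoy): payoffs -7, -9 → best response Harden.
Mutual best responses: (Harden, Decoy, Harden); (Ignore, Monitor, Harden).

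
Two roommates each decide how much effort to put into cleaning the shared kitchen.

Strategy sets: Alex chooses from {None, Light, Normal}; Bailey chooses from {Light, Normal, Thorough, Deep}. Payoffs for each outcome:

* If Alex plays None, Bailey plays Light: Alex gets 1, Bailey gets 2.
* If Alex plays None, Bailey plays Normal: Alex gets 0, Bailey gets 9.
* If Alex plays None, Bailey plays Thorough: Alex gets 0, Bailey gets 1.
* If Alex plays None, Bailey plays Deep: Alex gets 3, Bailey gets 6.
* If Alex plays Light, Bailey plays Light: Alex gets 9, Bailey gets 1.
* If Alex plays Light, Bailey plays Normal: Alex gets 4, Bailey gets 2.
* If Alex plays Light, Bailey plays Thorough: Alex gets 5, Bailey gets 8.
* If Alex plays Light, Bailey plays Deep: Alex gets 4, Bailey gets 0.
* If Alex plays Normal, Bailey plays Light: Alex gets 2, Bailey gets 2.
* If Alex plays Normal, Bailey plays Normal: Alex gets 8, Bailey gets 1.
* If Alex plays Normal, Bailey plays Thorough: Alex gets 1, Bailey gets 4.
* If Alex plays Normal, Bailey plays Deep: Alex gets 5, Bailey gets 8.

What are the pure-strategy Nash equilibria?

Check each profile: it is a Nash equilibrium iff no player can strictly gain by switching unilaterally.
(None, Light): Alex can switch to Light (1 → 9). Not NE.
(None, Normal): Alex can switch to Light (0 → 4). Not NE.
(None, Thorough): Alex can switch to Light (0 → 5). Not NE.
(None, Deep): Alex can switch to Light (3 → 4). Not NE.
(Light, Light): Bailey can switch to Normal (1 → 2). Not NE.
(Light, Normal): Alex can switch to Normal (4 → 8). Not NE.
(Light, Thorough): Alex gets 5, best alternative 1; Bailey gets 8, best alternative 2. No profitable deviation — NE.
(Light, Deep): Alex can switch to Normal (4 → 5). Not NE.
(Normal, Light): Alex can switch to Light (2 → 9). Not NE.
(Normal, Normal): Bailey can switch to Light (1 → 2). Not NE.
(Normal, Thorough): Alex can switch to Light (1 → 5). Not NE.
(Normal, Deep): Alex gets 5, best alternative 4; Bailey gets 8, best alternative 4. No profitable deviation — NE.

Pure-strategy Nash equilibria: (Light, Thorough) and (Normal, Deep)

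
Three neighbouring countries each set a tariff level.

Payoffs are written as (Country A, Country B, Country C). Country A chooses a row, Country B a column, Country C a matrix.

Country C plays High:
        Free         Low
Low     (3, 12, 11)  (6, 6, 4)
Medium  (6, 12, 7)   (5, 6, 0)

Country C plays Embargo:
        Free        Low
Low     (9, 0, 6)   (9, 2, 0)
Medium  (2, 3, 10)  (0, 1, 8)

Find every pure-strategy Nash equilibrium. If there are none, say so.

There is no pure-strategy Nash equilibrium.

(Low, Free, High): Country A can switch to Medium (3 → 6). Not NE.
(Low, Free, Embargo): Country B can switch to Low (0 → 2). Not NE.
(Low, Low, High): Country B can switch to Free (6 → 12). Not NE.
(Low, Low, Embargo): Country C can switch to High (0 → 4). Not NE.
(Medium, Free, High): Country C can switch to Embargo (7 → 10). Not NE.
(Medium, Free, Embargo): Country A can switch to Low (2 → 9). Not NE.
(The remaining 2 profiles each have a profitable deviation by the same check.)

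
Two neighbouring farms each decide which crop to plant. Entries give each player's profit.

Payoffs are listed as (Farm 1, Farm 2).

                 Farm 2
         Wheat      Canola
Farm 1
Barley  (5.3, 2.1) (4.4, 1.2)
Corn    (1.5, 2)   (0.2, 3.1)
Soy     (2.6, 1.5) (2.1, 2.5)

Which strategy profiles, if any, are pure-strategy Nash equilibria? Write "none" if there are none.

Farm 1 against Wheat: payoffs 5.3, 1.5, 2.6 → best response Barley.
Farm 1 against Canola: payoffs 4.4, 0.2, 2.1 → best response Barley.
Farm 2 against Barley: payoffs 2.1, 1.2 → best response Wheat.
Farm 2 against Corn: payoffs 2, 3.1 → best response Canola.
Farm 2 against Soy: payoffs 1.5, 2.5 → best response Canola.
Mutual best responses: (Barley, Wheat).

(Barley, Wheat)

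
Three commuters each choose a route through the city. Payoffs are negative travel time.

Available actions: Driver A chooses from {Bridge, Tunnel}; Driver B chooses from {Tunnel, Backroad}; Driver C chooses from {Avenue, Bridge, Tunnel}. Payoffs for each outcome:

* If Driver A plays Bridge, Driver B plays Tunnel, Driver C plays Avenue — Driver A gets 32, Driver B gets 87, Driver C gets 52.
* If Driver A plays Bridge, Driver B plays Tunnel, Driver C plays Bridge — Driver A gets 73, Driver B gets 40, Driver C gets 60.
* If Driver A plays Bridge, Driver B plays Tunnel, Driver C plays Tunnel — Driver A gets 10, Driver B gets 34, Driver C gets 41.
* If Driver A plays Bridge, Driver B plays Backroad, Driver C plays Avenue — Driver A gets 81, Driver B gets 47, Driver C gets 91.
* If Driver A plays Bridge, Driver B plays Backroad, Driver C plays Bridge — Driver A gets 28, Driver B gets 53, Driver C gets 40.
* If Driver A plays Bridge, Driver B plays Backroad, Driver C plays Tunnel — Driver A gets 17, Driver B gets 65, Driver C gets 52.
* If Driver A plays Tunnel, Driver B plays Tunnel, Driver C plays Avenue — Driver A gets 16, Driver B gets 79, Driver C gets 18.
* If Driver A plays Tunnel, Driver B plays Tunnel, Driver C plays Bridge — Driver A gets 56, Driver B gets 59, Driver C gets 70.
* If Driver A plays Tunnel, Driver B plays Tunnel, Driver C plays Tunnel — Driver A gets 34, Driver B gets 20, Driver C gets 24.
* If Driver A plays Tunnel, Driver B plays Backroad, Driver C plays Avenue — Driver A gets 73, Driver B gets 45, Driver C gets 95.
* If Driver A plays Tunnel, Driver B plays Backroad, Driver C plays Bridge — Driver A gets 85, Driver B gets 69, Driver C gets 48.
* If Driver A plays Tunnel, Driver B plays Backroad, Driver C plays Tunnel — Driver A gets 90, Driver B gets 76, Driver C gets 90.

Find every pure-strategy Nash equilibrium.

Driver A against (Tunnel, Avenue): payoffs 32, 16 → best response Bridge.
Driver A against (Tunnel, Bridge): payoffs 73, 56 → best response Bridge.
Driver A against (Tunnel, Tunnel): payoffs 10, 34 → best response Tunnel.
Driver A against (Backroad, Avenue): payoffs 81, 73 → best response Bridge.
Driver A against (Backroad, Bridge): payoffs 28, 85 → best response Tunnel.
Driver A against (Backroad, Tunnel): payoffs 17, 90 → best response Tunnel.
Driver B against (Bridge, Avenue): payoffs 87, 47 → best response Tunnel.
Driver B against (Bridge, Bridge): payoffs 40, 53 → best response Backroad.
Driver B against (Bridge, Tunnel): payoffs 34, 65 → best response Backroad.
Driver B against (Tunnel, Avenue): payoffs 79, 45 → best response Tunnel.
Driver B against (Tunnel, Bridge): payoffs 59, 69 → best response Backroad.
Driver B against (Tunnel, Tunnel): payoffs 20, 76 → best response Backroad.
Driver C against (Bridge, Tunnel): payoffs 52, 60, 41 → best response Bridge.
Driver C against (Bridge, Backroad): payoffs 91, 40, 52 → best response Avenue.
Driver C against (Tunnel, Tunnel): payoffs 18, 70, 24 → best response Bridge.
Driver C against (Tunnel, Backroad): payoffs 95, 48, 90 → best response Avenue.
No profile is a mutual best response for all players.

none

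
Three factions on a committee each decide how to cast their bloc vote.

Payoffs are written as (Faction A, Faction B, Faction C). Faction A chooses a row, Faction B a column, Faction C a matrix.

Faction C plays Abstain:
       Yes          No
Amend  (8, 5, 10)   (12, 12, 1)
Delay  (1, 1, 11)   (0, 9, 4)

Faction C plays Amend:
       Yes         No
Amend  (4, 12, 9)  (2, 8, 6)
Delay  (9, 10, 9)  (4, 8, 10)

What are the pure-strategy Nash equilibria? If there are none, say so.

Check each profile: it is a Nash equilibrium iff no player can strictly gain by switching unilaterally.
(Amend, Yes, Abstain): Faction B can switch to No (5 → 12). Not NE.
(Amend, Yes, Amend): Faction A can switch to Delay (4 → 9). Not NE.
(Amend, No, Abstain): Faction C can switch to Amend (1 → 6). Not NE.
(Amend, No, Amend): Faction A can switch to Delay (2 → 4). Not NE.
(Delay, Yes, Abstain): Faction A can switch to Amend (1 → 8). Not NE.
(Delay, Yes, Amend): Faction C can switch to Abstain (9 → 11). Not NE.
(Delay, No, Abstain): Faction A can switch to Amend (0 → 12). Not NE.
(Delay, No, Amend): Faction B can switch to Yes (8 → 10). Not NE.

There is no pure-strategy Nash equilibrium.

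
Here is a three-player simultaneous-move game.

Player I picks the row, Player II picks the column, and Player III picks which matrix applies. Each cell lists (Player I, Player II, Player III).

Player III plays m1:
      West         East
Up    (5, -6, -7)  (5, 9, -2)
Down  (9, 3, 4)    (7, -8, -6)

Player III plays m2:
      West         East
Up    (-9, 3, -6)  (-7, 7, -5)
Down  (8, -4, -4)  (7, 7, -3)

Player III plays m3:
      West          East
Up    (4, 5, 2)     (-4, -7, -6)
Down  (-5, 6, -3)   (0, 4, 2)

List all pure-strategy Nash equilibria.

Player I against (West, m1): payoffs 5, 9 → best response Down.
Player I against (West, m2): payoffs -9, 8 → best response Down.
Player I against (West, m3): payoffs 4, -5 → best response Up.
Player I against (East, m1): payoffs 5, 7 → best response Down.
Player I against (East, m2): payoffs -7, 7 → best response Down.
Player I against (East, m3): payoffs -4, 0 → best response Down.
Player II against (Up, m1): payoffs -6, 9 → best response East.
Player II against (Up, m2): payoffs 3, 7 → best response East.
Player II against (Up, m3): payoffs 5, -7 → best response West.
Player II against (Down, m1): payoffs 3, -8 → best response West.
Player II against (Down, m2): payoffs -4, 7 → best response East.
Player II against (Down, m3): payoffs 6, 4 → best response West.
Player III against (Up, West): payoffs -7, -6, 2 → best response m3.
Player III against (Up, East): payoffs -2, -5, -6 → best response m1.
Player III against (Down, West): payoffs 4, -4, -3 → best response m1.
Player III against (Down, East): payoffs -6, -3, 2 → best response m3.
Mutual best responses: (Up, West, m3); (Down, West, m1).

The pure Nash equilibria are (Up, West, m3); (Down, West, m1).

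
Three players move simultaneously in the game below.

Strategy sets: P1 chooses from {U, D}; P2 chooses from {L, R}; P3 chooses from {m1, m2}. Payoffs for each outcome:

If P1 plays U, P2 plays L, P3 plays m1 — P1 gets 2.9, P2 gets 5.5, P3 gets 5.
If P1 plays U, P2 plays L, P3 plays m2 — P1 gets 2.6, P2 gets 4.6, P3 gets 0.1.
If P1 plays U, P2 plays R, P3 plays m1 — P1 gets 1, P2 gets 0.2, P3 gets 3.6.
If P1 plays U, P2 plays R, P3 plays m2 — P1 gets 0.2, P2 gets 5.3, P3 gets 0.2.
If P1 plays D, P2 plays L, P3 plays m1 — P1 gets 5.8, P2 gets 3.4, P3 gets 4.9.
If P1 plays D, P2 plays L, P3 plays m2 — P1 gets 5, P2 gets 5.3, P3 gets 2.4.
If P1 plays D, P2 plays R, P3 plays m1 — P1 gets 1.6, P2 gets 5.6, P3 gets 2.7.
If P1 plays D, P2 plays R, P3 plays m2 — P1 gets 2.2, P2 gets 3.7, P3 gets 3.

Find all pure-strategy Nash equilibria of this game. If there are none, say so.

(U, L, m1): P1 can switch to D (2.9 → 5.8). Not NE.
(U, L, m2): P1 can switch to D (2.6 → 5). Not NE.
(U, R, m1): P1 can switch to D (1 → 1.6). Not NE.
(U, R, m2): P1 can switch to D (0.2 → 2.2). Not NE.
(D, L, m1): P2 can switch to R (3.4 → 5.6). Not NE.
(D, L, m2): P3 can switch to m1 (2.4 → 4.9). Not NE.
(The remaining 2 profiles each have a profitable deviation by the same check.)

none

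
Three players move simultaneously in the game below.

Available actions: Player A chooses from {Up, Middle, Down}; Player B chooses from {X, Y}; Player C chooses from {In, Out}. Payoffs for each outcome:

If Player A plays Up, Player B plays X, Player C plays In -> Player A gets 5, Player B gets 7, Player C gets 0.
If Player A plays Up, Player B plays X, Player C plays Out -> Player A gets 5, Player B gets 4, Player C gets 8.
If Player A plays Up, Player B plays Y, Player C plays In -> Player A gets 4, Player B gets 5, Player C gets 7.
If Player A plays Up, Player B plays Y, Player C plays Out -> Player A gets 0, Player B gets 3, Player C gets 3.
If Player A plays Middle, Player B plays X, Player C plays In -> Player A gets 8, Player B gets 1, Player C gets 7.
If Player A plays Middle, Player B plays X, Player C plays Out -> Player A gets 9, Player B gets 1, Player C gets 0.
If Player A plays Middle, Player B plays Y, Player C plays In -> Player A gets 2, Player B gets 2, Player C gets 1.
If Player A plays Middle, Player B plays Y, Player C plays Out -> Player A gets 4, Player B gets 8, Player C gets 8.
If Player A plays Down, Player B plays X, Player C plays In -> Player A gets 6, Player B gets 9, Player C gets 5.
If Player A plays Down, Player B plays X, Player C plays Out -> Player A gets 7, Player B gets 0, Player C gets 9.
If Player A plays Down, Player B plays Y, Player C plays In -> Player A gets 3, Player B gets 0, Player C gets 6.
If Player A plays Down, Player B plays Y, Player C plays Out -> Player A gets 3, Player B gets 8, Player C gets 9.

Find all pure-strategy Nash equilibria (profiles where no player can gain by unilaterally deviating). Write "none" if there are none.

Player A against (X, In): payoffs 5, 8, 6 → best response Middle.
Player A against (X, Out): payoffs 5, 9, 7 → best response Middle.
Player A against (Y, In): payoffs 4, 2, 3 → best response Up.
Player A against (Y, Out): payoffs 0, 4, 3 → best response Middle.
Player B against (Up, In): payoffs 7, 5 → best response X.
Player B against (Up, Out): payoffs 4, 3 → best response X.
Player B against (Middle, In): payoffs 1, 2 → best response Y.
Player B against (Middle, Out): payoffs 1, 8 → best response Y.
Player B against (Down, In): payoffs 9, 0 → best response X.
Player B against (Down, Out): payoffs 0, 8 → best response Y.
Player C against (Up, X): payoffs 0, 8 → best response Out.
Player C against (Up, Y): payoffs 7, 3 → best response In.
Player C against (Middle, X): payoffs 7, 0 → best response In.
Player C against (Middle, Y): payoffs 1, 8 → best response Out.
Player C against (Down, X): payoffs 5, 9 → best response Out.
Player C against (Down, Y): payoffs 6, 9 → best response Out.
Mutual best responses: (Middle, Y, Out).

Pure NE: (Middle, Y, Out)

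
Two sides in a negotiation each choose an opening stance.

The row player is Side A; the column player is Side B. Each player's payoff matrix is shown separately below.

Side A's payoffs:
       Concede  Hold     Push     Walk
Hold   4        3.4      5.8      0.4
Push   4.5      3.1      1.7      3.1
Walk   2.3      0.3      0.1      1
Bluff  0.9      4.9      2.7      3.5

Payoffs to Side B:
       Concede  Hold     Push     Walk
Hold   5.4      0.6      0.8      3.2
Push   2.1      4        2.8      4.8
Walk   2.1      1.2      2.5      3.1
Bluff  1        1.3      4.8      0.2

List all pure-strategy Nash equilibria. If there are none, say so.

No pure-strategy Nash equilibrium.

Mark each player's best response to every combination of opponents' strategies; a profile where every player is best-responding is a pure Nash equilibrium.
Side A against Concede: payoffs 4, 4.5, 2.3, 0.9 → best response Push.
Side A against Hold: payoffs 3.4, 3.1, 0.3, 4.9 → best response Bluff.
Side A against Push: payoffs 5.8, 1.7, 0.1, 2.7 → best response Hold.
Side A against Walk: payoffs 0.4, 3.1, 1, 3.5 → best response Bluff.
Side B against Hold: payoffs 5.4, 0.6, 0.8, 3.2 → best response Concede.
Side B against Push: payoffs 2.1, 4, 2.8, 4.8 → best response Walk.
Side B against Walk: payoffs 2.1, 1.2, 2.5, 3.1 → best response Walk.
Side B against Bluff: payoffs 1, 1.3, 4.8, 0.2 → best response Push.
No profile is a mutual best response for all players.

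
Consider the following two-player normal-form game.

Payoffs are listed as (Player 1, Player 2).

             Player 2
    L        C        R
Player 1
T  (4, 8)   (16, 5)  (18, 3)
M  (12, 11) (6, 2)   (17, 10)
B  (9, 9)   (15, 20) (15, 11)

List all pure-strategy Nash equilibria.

Pure NE: (M, L)

Mark each player's best response to every combination of opponents' strategies; a profile where every player is best-responding is a pure Nash equilibrium.
Player 1 against L: payoffs 4, 12, 9 → best response M.
Player 1 against C: payoffs 16, 6, 15 → best response T.
Player 1 against R: payoffs 18, 17, 15 → best response T.
Player 2 against T: payoffs 8, 5, 3 → best response L.
Player 2 against M: payoffs 11, 2, 10 → best response L.
Player 2 against B: payoffs 9, 20, 11 → best response C.
Mutual best responses: (M, L).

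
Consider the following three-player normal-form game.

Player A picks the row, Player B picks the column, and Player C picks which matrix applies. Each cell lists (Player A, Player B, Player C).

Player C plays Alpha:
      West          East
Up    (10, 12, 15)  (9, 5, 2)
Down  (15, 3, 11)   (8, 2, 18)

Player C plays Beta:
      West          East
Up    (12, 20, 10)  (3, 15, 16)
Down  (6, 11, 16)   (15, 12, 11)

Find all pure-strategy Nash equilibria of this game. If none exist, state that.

No pure-strategy Nash equilibrium.

(Up, West, Alpha): Player A can switch to Down (10 → 15). Not NE.
(Up, West, Beta): Player C can switch to Alpha (10 → 15). Not NE.
(Up, East, Alpha): Player B can switch to West (5 → 12). Not NE.
(Up, East, Beta): Player A can switch to Down (3 → 15). Not NE.
(Down, West, Alpha): Player C can switch to Beta (11 → 16). Not NE.
(Down, West, Beta): Player A can switch to Up (6 → 12). Not NE.
(Down, East, Alpha): Player A can switch to Up (8 → 9). Not NE.
(Down, East, Beta): Player C can switch to Alpha (11 → 18). Not NE.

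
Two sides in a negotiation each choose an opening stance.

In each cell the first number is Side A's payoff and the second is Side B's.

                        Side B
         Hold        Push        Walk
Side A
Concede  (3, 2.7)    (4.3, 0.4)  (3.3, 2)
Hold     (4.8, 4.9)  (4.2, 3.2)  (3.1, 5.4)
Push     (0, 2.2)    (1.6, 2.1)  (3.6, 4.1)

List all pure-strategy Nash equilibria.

(Concede, Hold): Side A can switch to Hold (3 → 4.8). Not NE.
(Concede, Push): Side B can switch to Hold (0.4 → 2.7). Not NE.
(Concede, Walk): Side A can switch to Push (3.3 → 3.6). Not NE.
(Hold, Hold): Side B can switch to Walk (4.9 → 5.4). Not NE.
(Hold, Push): Side A can switch to Concede (4.2 → 4.3). Not NE.
(Hold, Walk): Side A can switch to Concede (3.1 → 3.3). Not NE.
(Push, Hold): Side A can switch to Concede (0 → 3). Not NE.
(Push, Push): Side A can switch to Concede (1.6 → 4.3). Not NE.
(Push, Walk): Side A gets 3.6, best alternative 3.3; Side B gets 4.1, best alternative 2.2. No profitable deviation — NE.

Pure NE: (Push, Walk)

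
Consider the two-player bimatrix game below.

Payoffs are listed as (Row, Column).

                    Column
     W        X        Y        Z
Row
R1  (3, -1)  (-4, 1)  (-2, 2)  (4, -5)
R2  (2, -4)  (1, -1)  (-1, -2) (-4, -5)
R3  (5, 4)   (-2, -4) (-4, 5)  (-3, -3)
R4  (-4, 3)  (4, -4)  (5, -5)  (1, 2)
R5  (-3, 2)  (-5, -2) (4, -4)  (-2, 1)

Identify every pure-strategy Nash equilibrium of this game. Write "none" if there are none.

Row against W: payoffs 3, 2, 5, -4, -3 → best response R3.
Row against X: payoffs -4, 1, -2, 4, -5 → best response R4.
Row against Y: payoffs -2, -1, -4, 5, 4 → best response R4.
Row against Z: payoffs 4, -4, -3, 1, -2 → best response R1.
Column against R1: payoffs -1, 1, 2, -5 → best response Y.
Column against R2: payoffs -4, -1, -2, -5 → best response X.
Column against R3: payoffs 4, -4, 5, -3 → best response Y.
Column against R4: payoffs 3, -4, -5, 2 → best response W.
Column against R5: payoffs 2, -2, -4, 1 → best response W.
No profile is a mutual best response for all players.

No pure-strategy Nash equilibrium.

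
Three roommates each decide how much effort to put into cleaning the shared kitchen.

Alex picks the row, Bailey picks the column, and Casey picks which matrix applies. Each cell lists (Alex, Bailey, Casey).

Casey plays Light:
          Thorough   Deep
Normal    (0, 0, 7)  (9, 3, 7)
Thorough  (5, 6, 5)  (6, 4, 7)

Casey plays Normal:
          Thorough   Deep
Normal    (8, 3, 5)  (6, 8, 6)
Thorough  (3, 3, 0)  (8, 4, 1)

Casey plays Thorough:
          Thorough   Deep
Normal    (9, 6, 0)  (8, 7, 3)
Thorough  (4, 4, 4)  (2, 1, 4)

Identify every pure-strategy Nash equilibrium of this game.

(Normal, Deep, Light) and (Thorough, Thorough, Light)

(Normal, Thorough, Light): Alex can switch to Thorough (0 → 5). Not NE.
(Normal, Thorough, Normal): Bailey can switch to Deep (3 → 8). Not NE.
(Normal, Thorough, Thorough): Bailey can switch to Deep (6 → 7). Not NE.
(Normal, Deep, Light): Alex gets 9, best alternative 6; Bailey gets 3, best alternative 0; Casey gets 7, best alternative 6. No profitable deviation — NE.
(Normal, Deep, Normal): Alex can switch to Thorough (6 → 8). Not NE.
(Normal, Deep, Thorough): Casey can switch to Light (3 → 7). Not NE.
(Thorough, Thorough, Light): Alex gets 5, best alternative 0; Bailey gets 6, best alternative 4; Casey gets 5, best alternative 4. No profitable deviation — NE.
(Thorough, Thorough, Normal): Alex can switch to Normal (3 → 8). Not NE.
(Thorough, Thorough, Thorough): Alex can switch to Normal (4 → 9). Not NE.
(Thorough, Deep, Light): Alex can switch to Normal (6 → 9). Not NE.
(Thorough, Deep, Normal): Casey can switch to Light (1 → 7). Not NE.
(Thorough, Deep, Thorough): Alex can switch to Normal (2 → 8). Not NE.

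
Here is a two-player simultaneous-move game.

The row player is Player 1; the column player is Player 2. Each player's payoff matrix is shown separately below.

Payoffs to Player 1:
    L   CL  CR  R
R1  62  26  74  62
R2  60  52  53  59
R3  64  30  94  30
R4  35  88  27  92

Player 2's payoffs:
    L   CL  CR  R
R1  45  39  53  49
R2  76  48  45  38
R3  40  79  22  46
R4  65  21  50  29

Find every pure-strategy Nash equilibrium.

Player 1 against L: payoffs 62, 60, 64, 35 → best response R3.
Player 1 against CL: payoffs 26, 52, 30, 88 → best response R4.
Player 1 against CR: payoffs 74, 53, 94, 27 → best response R3.
Player 1 against R: payoffs 62, 59, 30, 92 → best response R4.
Player 2 against R1: payoffs 45, 39, 53, 49 → best response CR.
Player 2 against R2: payoffs 76, 48, 45, 38 → best response L.
Player 2 against R3: payoffs 40, 79, 22, 46 → best response CL.
Player 2 against R4: payoffs 65, 21, 50, 29 → best response L.
No profile is a mutual best response for all players.

No pure-strategy Nash equilibrium.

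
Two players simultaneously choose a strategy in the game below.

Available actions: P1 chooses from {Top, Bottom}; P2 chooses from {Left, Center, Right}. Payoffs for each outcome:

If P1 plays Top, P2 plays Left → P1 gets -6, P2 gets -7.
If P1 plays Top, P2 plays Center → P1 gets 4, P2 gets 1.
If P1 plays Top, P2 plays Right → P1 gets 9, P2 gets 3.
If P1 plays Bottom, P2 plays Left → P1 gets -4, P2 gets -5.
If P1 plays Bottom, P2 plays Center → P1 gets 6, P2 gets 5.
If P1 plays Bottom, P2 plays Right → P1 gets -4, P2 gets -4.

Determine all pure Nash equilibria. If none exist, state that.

The pure Nash equilibria are (Top, Right); (Bottom, Center).

For each strategy profile, look for a profitable unilateral deviation.
(Top, Left): P1 can switch to Bottom (-6 → -4). Not NE.
(Top, Center): P1 can switch to Bottom (4 → 6). Not NE.
(Top, Right): P1 gets 9, best alternative -4; P2 gets 3, best alternative 1. No profitable deviation — NE.
(Bottom, Left): P2 can switch to Center (-5 → 5). Not NE.
(Bottom, Center): P1 gets 6, best alternative 4; P2 gets 5, best alternative -4. No profitable deviation — NE.
(Bottom, Right): P1 can switch to Top (-4 → 9). Not NE.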